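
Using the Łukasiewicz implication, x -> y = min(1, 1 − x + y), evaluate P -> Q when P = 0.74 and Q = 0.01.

0.27

P -> Q = min(1, 1 − 0.74 + 0.01) = min(1, 0.27) = 0.27
For comparison, the Gödel implication (1 if x ≤ y else y) would give 0.01.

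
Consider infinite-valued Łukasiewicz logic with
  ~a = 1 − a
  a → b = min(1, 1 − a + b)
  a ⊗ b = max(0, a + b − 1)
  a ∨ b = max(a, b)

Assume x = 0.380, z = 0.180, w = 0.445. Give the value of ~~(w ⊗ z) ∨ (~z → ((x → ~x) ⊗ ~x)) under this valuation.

w ⊗ z = max(0, 0.445 + 0.180 − 1) = max(0, -0.375) = 0.000
~(w ⊗ z) = 1 − 0.000 = 1.000
~~(w ⊗ z) = 1 − 1.000 = 0.000
~z = 1 − 0.180 = 0.820
~x = 1 − 0.380 = 0.620
x → ~x = min(1, 1 − 0.380 + 0.620) = min(1, 1.240) = 1.000
(x → ~x) ⊗ ~x = max(0, 1.000 + 0.620 − 1) = max(0, 0.620) = 0.620
~z → ((x → ~x) ⊗ ~x) = min(1, 1 − 0.820 + 0.620) = min(1, 0.800) = 0.800
~~(w ⊗ z) ∨ (~z → ((x → ~x) ⊗ ~x)) = max(0.000, 0.800) = 0.800

0.800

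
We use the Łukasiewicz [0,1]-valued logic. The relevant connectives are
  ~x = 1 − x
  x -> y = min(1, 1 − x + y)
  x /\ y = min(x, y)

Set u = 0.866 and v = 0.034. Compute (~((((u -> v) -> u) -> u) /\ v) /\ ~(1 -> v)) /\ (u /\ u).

0.866

u -> v = min(1, 1 − 0.866 + 0.034) = min(1, 0.168) = 0.168
(u -> v) -> u = min(1, 1 − 0.168 + 0.866) = min(1, 1.698) = 1.000
((u -> v) -> u) -> u = min(1, 1 − 1.000 + 0.866) = min(1, 0.866) = 0.866
(((u -> v) -> u) -> u) /\ v = min(0.866, 0.034) = 0.034
~((((u -> v) -> u) -> u) /\ v) = 1 − 0.034 = 0.966
1 -> v = min(1, 1 − 1.000 + 0.034) = min(1, 0.034) = 0.034
~(1 -> v) = 1 − 0.034 = 0.966
~((((u -> v) -> u) -> u) /\ v) /\ ~(1 -> v) = min(0.966, 0.966) = 0.966
u /\ u = min(0.866, 0.866) = 0.866
(~((((u -> v) -> u) -> u) /\ v) /\ ~(1 -> v)) /\ (u /\ u) = min(0.966, 0.866) = 0.866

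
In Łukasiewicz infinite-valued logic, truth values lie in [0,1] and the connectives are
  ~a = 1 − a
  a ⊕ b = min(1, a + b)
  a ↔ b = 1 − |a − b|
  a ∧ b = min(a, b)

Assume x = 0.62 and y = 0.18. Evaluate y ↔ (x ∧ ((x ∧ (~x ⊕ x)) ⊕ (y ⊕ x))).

0.56

~x = 1 − 0.62 = 0.38
~x ⊕ x = min(1, 0.38 + 0.62) = min(1, 1.00) = 1.00
x ∧ (~x ⊕ x) = min(0.62, 1.00) = 0.62
y ⊕ x = min(1, 0.18 + 0.62) = min(1, 0.80) = 0.80
(x ∧ (~x ⊕ x)) ⊕ (y ⊕ x) = min(1, 0.62 + 0.80) = min(1, 1.42) = 1.00
x ∧ ((x ∧ (~x ⊕ x)) ⊕ (y ⊕ x)) = min(0.62, 1.00) = 0.62
y ↔ (x ∧ ((x ∧ (~x ⊕ x)) ⊕ (y ⊕ x))) = 1 − |0.18 − 0.62| = 1 − 0.44 = 0.56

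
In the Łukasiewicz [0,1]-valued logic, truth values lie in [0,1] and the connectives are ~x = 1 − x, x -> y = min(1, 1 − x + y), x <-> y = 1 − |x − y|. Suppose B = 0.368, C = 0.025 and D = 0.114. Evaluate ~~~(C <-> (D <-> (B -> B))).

0.089

B -> B = min(1, 1 − 0.368 + 0.368) = min(1, 1.000) = 1.000
D <-> (B -> B) = 1 − |0.114 − 1.000| = 1 − 0.886 = 0.114
C <-> (D <-> (B -> B)) = 1 − |0.025 − 0.114| = 1 − 0.089 = 0.911
~(C <-> (D <-> (B -> B))) = 1 − 0.911 = 0.089
~~(C <-> (D <-> (B -> B))) = 1 − 0.089 = 0.911
~~~(C <-> (D <-> (B -> B))) = 1 − 0.911 = 0.089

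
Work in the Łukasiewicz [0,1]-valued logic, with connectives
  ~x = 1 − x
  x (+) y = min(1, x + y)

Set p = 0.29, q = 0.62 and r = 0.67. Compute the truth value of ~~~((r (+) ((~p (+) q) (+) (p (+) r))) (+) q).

~p = 1 − 0.29 = 0.71
~p (+) q = min(1, 0.71 + 0.62) = min(1, 1.33) = 1.00
p (+) r = min(1, 0.29 + 0.67) = min(1, 0.96) = 0.96
(~p (+) q) (+) (p (+) r) = min(1, 1.00 + 0.96) = min(1, 1.96) = 1.00
r (+) ((~p (+) q) (+) (p (+) r)) = min(1, 0.67 + 1.00) = min(1, 1.67) = 1.00
(r (+) ((~p (+) q) (+) (p (+) r))) (+) q = min(1, 1.00 + 0.62) = min(1, 1.62) = 1.00
~((r (+) ((~p (+) q) (+) (p (+) r))) (+) q) = 1 − 1.00 = 0.00
~~((r (+) ((~p (+) q) (+) (p (+) r))) (+) q) = 1 − 0.00 = 1.00
~~~((r (+) ((~p (+) q) (+) (p (+) r))) (+) q) = 1 − 1.00 = 0.00

0.00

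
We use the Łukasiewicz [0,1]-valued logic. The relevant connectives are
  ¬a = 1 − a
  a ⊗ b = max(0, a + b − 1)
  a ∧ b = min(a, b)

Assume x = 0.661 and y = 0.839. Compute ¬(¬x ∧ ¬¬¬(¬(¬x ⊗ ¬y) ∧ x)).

0.661

¬x = 1 − 0.661 = 0.339
¬y = 1 − 0.839 = 0.161
¬x ⊗ ¬y = max(0, 0.339 + 0.161 − 1) = max(0, -0.500) = 0.000
¬(¬x ⊗ ¬y) = 1 − 0.000 = 1.000
¬(¬x ⊗ ¬y) ∧ x = min(1.000, 0.661) = 0.661
¬(¬(¬x ⊗ ¬y) ∧ x) = 1 − 0.661 = 0.339
¬¬(¬(¬x ⊗ ¬y) ∧ x) = 1 − 0.339 = 0.661
¬¬¬(¬(¬x ⊗ ¬y) ∧ x) = 1 − 0.661 = 0.339
¬x ∧ ¬¬¬(¬(¬x ⊗ ¬y) ∧ x) = min(0.339, 0.339) = 0.339
¬(¬x ∧ ¬¬¬(¬(¬x ⊗ ¬y) ∧ x)) = 1 − 0.339 = 0.661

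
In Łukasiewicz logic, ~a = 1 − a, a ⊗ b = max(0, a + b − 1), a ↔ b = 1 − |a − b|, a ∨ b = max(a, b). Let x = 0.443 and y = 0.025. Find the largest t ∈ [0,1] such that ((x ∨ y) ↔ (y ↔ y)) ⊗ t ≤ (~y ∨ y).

1.000

x ∨ y = max(0.443, 0.025) = 0.443
y ↔ y = 1 − |0.025 − 0.025| = 1 − 0.000 = 1.000
(x ∨ y) ↔ (y ↔ y) = 1 − |0.443 − 1.000| = 1 − 0.557 = 0.443
So the left factor is (x ∨ y) ↔ (y ↔ y) = 0.443.
~y = 1 − 0.025 = 0.975
~y ∨ y = max(0.975, 0.025) = 0.975
So the right-hand bound is ~y ∨ y = 0.975.
The residuum of the Łukasiewicz t-norm gives the supremum: min(1, 1 − 0.443 + 0.975).
1 − 0.443 + 0.975 = 1.532, so t = min(1, 1.532) = 1.000.
Check: 0.443 ⊗ 1.000 = max(0, 0.443) = 0.443 ≤ 0.975.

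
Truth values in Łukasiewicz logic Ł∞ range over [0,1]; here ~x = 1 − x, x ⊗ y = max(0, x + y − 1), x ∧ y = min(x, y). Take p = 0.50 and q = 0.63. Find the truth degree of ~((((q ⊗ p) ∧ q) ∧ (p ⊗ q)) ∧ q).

0.87

q ⊗ p = max(0, 0.63 + 0.50 − 1) = max(0, 0.13) = 0.13
(q ⊗ p) ∧ q = min(0.13, 0.63) = 0.13
p ⊗ q = max(0, 0.50 + 0.63 − 1) = max(0, 0.13) = 0.13
((q ⊗ p) ∧ q) ∧ (p ⊗ q) = min(0.13, 0.13) = 0.13
(((q ⊗ p) ∧ q) ∧ (p ⊗ q)) ∧ q = min(0.13, 0.63) = 0.13
~((((q ⊗ p) ∧ q) ∧ (p ⊗ q)) ∧ q) = 1 − 0.13 = 0.87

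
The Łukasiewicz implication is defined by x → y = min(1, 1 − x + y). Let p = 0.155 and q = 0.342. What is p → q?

1.000

p → q = min(1, 1 − 0.155 + 0.342) = min(1, 1.187) = 1.000
For comparison, the Gödel implication (1 if x ≤ y else y) would give 1.000.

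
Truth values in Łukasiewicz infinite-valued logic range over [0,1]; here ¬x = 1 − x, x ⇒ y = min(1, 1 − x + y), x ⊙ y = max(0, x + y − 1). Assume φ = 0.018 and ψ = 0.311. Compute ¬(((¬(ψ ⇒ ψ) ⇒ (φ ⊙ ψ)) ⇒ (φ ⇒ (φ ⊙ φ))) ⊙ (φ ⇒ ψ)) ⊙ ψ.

ψ ⇒ ψ = min(1, 1 − 0.311 + 0.311) = min(1, 1.000) = 1.000
¬(ψ ⇒ ψ) = 1 − 1.000 = 0.000
φ ⊙ ψ = max(0, 0.018 + 0.311 − 1) = max(0, -0.671) = 0.000
¬(ψ ⇒ ψ) ⇒ (φ ⊙ ψ) = min(1, 1 − 0.000 + 0.000) = min(1, 1.000) = 1.000
φ ⊙ φ = max(0, 0.018 + 0.018 − 1) = max(0, -0.964) = 0.000
φ ⇒ (φ ⊙ φ) = min(1, 1 − 0.018 + 0.000) = min(1, 0.982) = 0.982
(¬(ψ ⇒ ψ) ⇒ (φ ⊙ ψ)) ⇒ (φ ⇒ (φ ⊙ φ)) = min(1, 1 − 1.000 + 0.982) = min(1, 0.982) = 0.982
φ ⇒ ψ = min(1, 1 − 0.018 + 0.311) = min(1, 1.293) = 1.000
((¬(ψ ⇒ ψ) ⇒ (φ ⊙ ψ)) ⇒ (φ ⇒ (φ ⊙ φ))) ⊙ (φ ⇒ ψ) = max(0, 0.982 + 1.000 − 1) = max(0, 0.982) = 0.982
¬(((¬(ψ ⇒ ψ) ⇒ (φ ⊙ ψ)) ⇒ (φ ⇒ (φ ⊙ φ))) ⊙ (φ ⇒ ψ)) = 1 − 0.982 = 0.018
¬(((¬(ψ ⇒ ψ) ⇒ (φ ⊙ ψ)) ⇒ (φ ⇒ (φ ⊙ φ))) ⊙ (φ ⇒ ψ)) ⊙ ψ = max(0, 0.018 + 0.311 − 1) = max(0, -0.671) = 0.000

0.000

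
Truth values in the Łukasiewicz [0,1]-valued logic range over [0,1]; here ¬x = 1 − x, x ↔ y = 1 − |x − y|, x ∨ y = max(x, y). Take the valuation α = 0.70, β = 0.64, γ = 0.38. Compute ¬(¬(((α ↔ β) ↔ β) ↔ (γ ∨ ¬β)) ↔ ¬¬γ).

α ↔ β = 1 − |0.70 − 0.64| = 1 − 0.06 = 0.94
(α ↔ β) ↔ β = 1 − |0.94 − 0.64| = 1 − 0.30 = 0.70
¬β = 1 − 0.64 = 0.36
γ ∨ ¬β = max(0.38, 0.36) = 0.38
((α ↔ β) ↔ β) ↔ (γ ∨ ¬β) = 1 − |0.70 − 0.38| = 1 − 0.32 = 0.68
¬(((α ↔ β) ↔ β) ↔ (γ ∨ ¬β)) = 1 − 0.68 = 0.32
¬γ = 1 − 0.38 = 0.62
¬¬γ = 1 − 0.62 = 0.38
¬(((α ↔ β) ↔ β) ↔ (γ ∨ ¬β)) ↔ ¬¬γ = 1 − |0.32 − 0.38| = 1 − 0.06 = 0.94
¬(¬(((α ↔ β) ↔ β) ↔ (γ ∨ ¬β)) ↔ ¬¬γ) = 1 − 0.94 = 0.06

0.06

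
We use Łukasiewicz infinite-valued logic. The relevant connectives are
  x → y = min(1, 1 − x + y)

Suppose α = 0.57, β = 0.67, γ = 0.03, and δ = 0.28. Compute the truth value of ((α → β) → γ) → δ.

1.00

α → β = min(1, 1 − 0.57 + 0.67) = min(1, 1.10) = 1.00
(α → β) → γ = min(1, 1 − 1.00 + 0.03) = min(1, 0.03) = 0.03
((α → β) → γ) → δ = min(1, 1 − 0.03 + 0.28) = min(1, 1.25) = 1.00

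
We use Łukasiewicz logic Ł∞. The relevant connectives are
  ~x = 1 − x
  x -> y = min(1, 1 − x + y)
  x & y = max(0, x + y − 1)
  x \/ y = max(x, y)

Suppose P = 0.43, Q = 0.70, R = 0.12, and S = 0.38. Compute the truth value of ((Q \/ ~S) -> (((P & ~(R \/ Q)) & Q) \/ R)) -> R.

~S = 1 − 0.38 = 0.62
Q \/ ~S = max(0.70, 0.62) = 0.70
R \/ Q = max(0.12, 0.70) = 0.70
~(R \/ Q) = 1 − 0.70 = 0.30
P & ~(R \/ Q) = max(0, 0.43 + 0.30 − 1) = max(0, -0.27) = 0.00
(P & ~(R \/ Q)) & Q = max(0, 0.00 + 0.70 − 1) = max(0, -0.30) = 0.00
((P & ~(R \/ Q)) & Q) \/ R = max(0.00, 0.12) = 0.12
(Q \/ ~S) -> (((P & ~(R \/ Q)) & Q) \/ R) = min(1, 1 − 0.70 + 0.12) = min(1, 0.42) = 0.42
((Q \/ ~S) -> (((P & ~(R \/ Q)) & Q) \/ R)) -> R = min(1, 1 − 0.42 + 0.12) = min(1, 0.70) = 0.70

0.70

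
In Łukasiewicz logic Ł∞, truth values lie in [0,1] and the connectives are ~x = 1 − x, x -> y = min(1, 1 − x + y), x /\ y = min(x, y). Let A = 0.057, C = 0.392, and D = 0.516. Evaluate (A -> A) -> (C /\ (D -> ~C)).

A -> A = min(1, 1 − 0.057 + 0.057) = min(1, 1.000) = 1.000
~C = 1 − 0.392 = 0.608
D -> ~C = min(1, 1 − 0.516 + 0.608) = min(1, 1.092) = 1.000
C /\ (D -> ~C) = min(0.392, 1.000) = 0.392
(A -> A) -> (C /\ (D -> ~C)) = min(1, 1 − 1.000 + 0.392) = min(1, 0.392) = 0.392

0.392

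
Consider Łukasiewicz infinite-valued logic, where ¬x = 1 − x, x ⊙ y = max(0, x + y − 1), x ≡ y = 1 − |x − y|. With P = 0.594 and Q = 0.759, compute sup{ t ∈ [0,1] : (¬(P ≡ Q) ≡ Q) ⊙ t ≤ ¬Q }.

0.835

P ≡ Q = 1 − |0.594 − 0.759| = 1 − 0.165 = 0.835
¬(P ≡ Q) = 1 − 0.835 = 0.165
¬(P ≡ Q) ≡ Q = 1 − |0.165 − 0.759| = 1 − 0.594 = 0.406
So the left factor is ¬(P ≡ Q) ≡ Q = 0.406.
¬Q = 1 − 0.759 = 0.241
So the right-hand bound is ¬Q = 0.241.
The residuum of the Łukasiewicz t-norm gives the supremum: min(1, 1 − 0.406 + 0.241).
1 − 0.406 + 0.241 = 0.835, so t = min(1, 0.835) = 0.835.
Check: 0.406 ⊙ 0.835 = max(0, 0.241) = 0.241 ≤ 0.241.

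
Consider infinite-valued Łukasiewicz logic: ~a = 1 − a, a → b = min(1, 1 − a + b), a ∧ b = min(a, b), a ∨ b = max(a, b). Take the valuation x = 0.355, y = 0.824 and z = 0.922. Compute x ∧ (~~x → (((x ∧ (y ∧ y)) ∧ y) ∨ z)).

~x = 1 − 0.355 = 0.645
~~x = 1 − 0.645 = 0.355
y ∧ y = min(0.824, 0.824) = 0.824
x ∧ (y ∧ y) = min(0.355, 0.824) = 0.355
(x ∧ (y ∧ y)) ∧ y = min(0.355, 0.824) = 0.355
((x ∧ (y ∧ y)) ∧ y) ∨ z = max(0.355, 0.922) = 0.922
~~x → (((x ∧ (y ∧ y)) ∧ y) ∨ z) = min(1, 1 − 0.355 + 0.922) = min(1, 1.567) = 1.000
x ∧ (~~x → (((x ∧ (y ∧ y)) ∧ y) ∨ z)) = min(0.355, 1.000) = 0.355

0.355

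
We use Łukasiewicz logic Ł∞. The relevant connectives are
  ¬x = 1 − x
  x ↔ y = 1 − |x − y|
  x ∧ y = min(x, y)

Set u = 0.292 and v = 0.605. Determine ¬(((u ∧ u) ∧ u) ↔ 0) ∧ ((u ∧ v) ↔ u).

u ∧ u = min(0.292, 0.292) = 0.292
(u ∧ u) ∧ u = min(0.292, 0.292) = 0.292
((u ∧ u) ∧ u) ↔ 0 = 1 − |0.292 − 0.000| = 1 − 0.292 = 0.708
¬(((u ∧ u) ∧ u) ↔ 0) = 1 − 0.708 = 0.292
u ∧ v = min(0.292, 0.605) = 0.292
(u ∧ v) ↔ u = 1 − |0.292 − 0.292| = 1 − 0.000 = 1.000
¬(((u ∧ u) ∧ u) ↔ 0) ∧ ((u ∧ v) ↔ u) = min(0.292, 1.000) = 0.292

0.292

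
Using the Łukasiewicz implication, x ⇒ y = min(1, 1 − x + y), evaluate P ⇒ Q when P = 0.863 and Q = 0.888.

P ⇒ Q = min(1, 1 − 0.863 + 0.888) = min(1, 1.025) = 1.000
For comparison, the Gödel implication (1 if x ≤ y else y) would give 1.000.

1.000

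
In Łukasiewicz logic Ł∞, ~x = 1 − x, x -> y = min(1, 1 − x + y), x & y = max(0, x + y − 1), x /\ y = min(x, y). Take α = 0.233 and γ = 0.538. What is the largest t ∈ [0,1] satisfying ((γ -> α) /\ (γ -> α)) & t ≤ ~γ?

0.767

γ -> α = min(1, 1 − 0.538 + 0.233) = min(1, 0.695) = 0.695
(γ -> α) /\ (γ -> α) = min(0.695, 0.695) = 0.695
So the left factor is (γ -> α) /\ (γ -> α) = 0.695.
~γ = 1 − 0.538 = 0.462
So the right-hand bound is ~γ = 0.462.
The residuum of the Łukasiewicz t-norm gives the supremum: min(1, 1 − 0.695 + 0.462).
1 − 0.695 + 0.462 = 0.767, so t = min(1, 0.767) = 0.767.
Check: 0.695 & 0.767 = max(0, 0.462) = 0.462 ≤ 0.462.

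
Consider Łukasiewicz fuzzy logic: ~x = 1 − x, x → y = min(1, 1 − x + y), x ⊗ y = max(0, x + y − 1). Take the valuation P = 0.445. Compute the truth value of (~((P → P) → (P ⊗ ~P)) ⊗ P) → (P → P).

1.000

P → P = min(1, 1 − 0.445 + 0.445) = min(1, 1.000) = 1.000
~P = 1 − 0.445 = 0.555
P ⊗ ~P = max(0, 0.445 + 0.555 − 1) = max(0, 0.000) = 0.000
(P → P) → (P ⊗ ~P) = min(1, 1 − 1.000 + 0.000) = min(1, 0.000) = 0.000
~((P → P) → (P ⊗ ~P)) = 1 − 0.000 = 1.000
~((P → P) → (P ⊗ ~P)) ⊗ P = max(0, 1.000 + 0.445 − 1) = max(0, 0.445) = 0.445
(~((P → P) → (P ⊗ ~P)) ⊗ P) → (P → P) = min(1, 1 − 0.445 + 1.000) = min(1, 1.555) = 1.000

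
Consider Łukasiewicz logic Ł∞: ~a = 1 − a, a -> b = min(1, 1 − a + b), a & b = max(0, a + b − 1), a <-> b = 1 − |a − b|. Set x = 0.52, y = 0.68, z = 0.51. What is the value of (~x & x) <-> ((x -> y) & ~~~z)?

~x = 1 − 0.52 = 0.48
~x & x = max(0, 0.48 + 0.52 − 1) = max(0, 0.00) = 0.00
x -> y = min(1, 1 − 0.52 + 0.68) = min(1, 1.16) = 1.00
~z = 1 − 0.51 = 0.49
~~z = 1 − 0.49 = 0.51
~~~z = 1 − 0.51 = 0.49
(x -> y) & ~~~z = max(0, 1.00 + 0.49 − 1) = max(0, 0.49) = 0.49
(~x & x) <-> ((x -> y) & ~~~z) = 1 − |0.00 − 0.49| = 1 − 0.49 = 0.51

0.51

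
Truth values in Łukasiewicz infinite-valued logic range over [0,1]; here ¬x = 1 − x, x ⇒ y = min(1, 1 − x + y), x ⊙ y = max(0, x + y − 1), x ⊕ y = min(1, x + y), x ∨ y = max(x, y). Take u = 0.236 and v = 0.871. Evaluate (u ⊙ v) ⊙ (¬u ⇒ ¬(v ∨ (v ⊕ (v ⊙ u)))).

u ⊙ v = max(0, 0.236 + 0.871 − 1) = max(0, 0.107) = 0.107
¬u = 1 − 0.236 = 0.764
v ⊙ u = max(0, 0.871 + 0.236 − 1) = max(0, 0.107) = 0.107
v ⊕ (v ⊙ u) = min(1, 0.871 + 0.107) = min(1, 0.978) = 0.978
v ∨ (v ⊕ (v ⊙ u)) = max(0.871, 0.978) = 0.978
¬(v ∨ (v ⊕ (v ⊙ u))) = 1 − 0.978 = 0.022
¬u ⇒ ¬(v ∨ (v ⊕ (v ⊙ u))) = min(1, 1 − 0.764 + 0.022) = min(1, 0.258) = 0.258
(u ⊙ v) ⊙ (¬u ⇒ ¬(v ∨ (v ⊕ (v ⊙ u)))) = max(0, 0.107 + 0.258 − 1) = max(0, -0.635) = 0.000

0.000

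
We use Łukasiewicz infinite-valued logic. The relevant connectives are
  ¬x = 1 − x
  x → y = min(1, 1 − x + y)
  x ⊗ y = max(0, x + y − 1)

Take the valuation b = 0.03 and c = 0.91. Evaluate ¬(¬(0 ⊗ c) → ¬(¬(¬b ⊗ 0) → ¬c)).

0 ⊗ c = max(0, 0.00 + 0.91 − 1) = max(0, -0.09) = 0.00
¬(0 ⊗ c) = 1 − 0.00 = 1.00
¬b = 1 − 0.03 = 0.97
¬b ⊗ 0 = max(0, 0.97 + 0.00 − 1) = max(0, -0.03) = 0.00
¬(¬b ⊗ 0) = 1 − 0.00 = 1.00
¬c = 1 − 0.91 = 0.09
¬(¬b ⊗ 0) → ¬c = min(1, 1 − 1.00 + 0.09) = min(1, 0.09) = 0.09
¬(¬(¬b ⊗ 0) → ¬c) = 1 − 0.09 = 0.91
¬(0 ⊗ c) → ¬(¬(¬b ⊗ 0) → ¬c) = min(1, 1 − 1.00 + 0.91) = min(1, 0.91) = 0.91
¬(¬(0 ⊗ c) → ¬(¬(¬b ⊗ 0) → ¬c)) = 1 − 0.91 = 0.09

0.09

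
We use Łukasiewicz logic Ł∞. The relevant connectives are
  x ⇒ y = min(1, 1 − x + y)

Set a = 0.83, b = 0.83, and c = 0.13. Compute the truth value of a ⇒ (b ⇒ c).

b ⇒ c = min(1, 1 − 0.83 + 0.13) = min(1, 0.30) = 0.30
a ⇒ (b ⇒ c) = min(1, 1 − 0.83 + 0.30) = min(1, 0.47) = 0.47

0.47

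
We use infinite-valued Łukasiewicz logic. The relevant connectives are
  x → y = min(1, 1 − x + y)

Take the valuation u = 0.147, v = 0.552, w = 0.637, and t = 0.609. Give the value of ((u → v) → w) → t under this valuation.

u → v = min(1, 1 − 0.147 + 0.552) = min(1, 1.405) = 1.000
(u → v) → w = min(1, 1 − 1.000 + 0.637) = min(1, 0.637) = 0.637
((u → v) → w) → t = min(1, 1 − 0.637 + 0.609) = min(1, 0.972) = 0.972

0.972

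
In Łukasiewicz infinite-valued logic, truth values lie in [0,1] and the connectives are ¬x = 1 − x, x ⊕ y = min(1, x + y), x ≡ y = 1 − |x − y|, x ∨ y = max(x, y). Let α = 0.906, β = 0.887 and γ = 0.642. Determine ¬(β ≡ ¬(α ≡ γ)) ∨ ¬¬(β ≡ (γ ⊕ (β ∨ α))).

α ≡ γ = 1 − |0.906 − 0.642| = 1 − 0.264 = 0.736
¬(α ≡ γ) = 1 − 0.736 = 0.264
β ≡ ¬(α ≡ γ) = 1 − |0.887 − 0.264| = 1 − 0.623 = 0.377
¬(β ≡ ¬(α ≡ γ)) = 1 − 0.377 = 0.623
β ∨ α = max(0.887, 0.906) = 0.906
γ ⊕ (β ∨ α) = min(1, 0.642 + 0.906) = min(1, 1.548) = 1.000
β ≡ (γ ⊕ (β ∨ α)) = 1 − |0.887 − 1.000| = 1 − 0.113 = 0.887
¬(β ≡ (γ ⊕ (β ∨ α))) = 1 − 0.887 = 0.113
¬¬(β ≡ (γ ⊕ (β ∨ α))) = 1 − 0.113 = 0.887
¬(β ≡ ¬(α ≡ γ)) ∨ ¬¬(β ≡ (γ ⊕ (β ∨ α))) = max(0.623, 0.887) = 0.887

0.887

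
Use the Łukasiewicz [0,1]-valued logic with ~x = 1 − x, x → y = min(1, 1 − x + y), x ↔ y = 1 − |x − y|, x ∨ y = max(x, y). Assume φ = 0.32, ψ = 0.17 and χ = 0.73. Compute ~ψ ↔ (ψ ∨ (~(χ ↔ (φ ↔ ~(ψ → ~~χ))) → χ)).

0.83

~ψ = 1 − 0.17 = 0.83
~χ = 1 − 0.73 = 0.27
~~χ = 1 − 0.27 = 0.73
ψ → ~~χ = min(1, 1 − 0.17 + 0.73) = min(1, 1.56) = 1.00
~(ψ → ~~χ) = 1 − 1.00 = 0.00
φ ↔ ~(ψ → ~~χ) = 1 − |0.32 − 0.00| = 1 − 0.32 = 0.68
χ ↔ (φ ↔ ~(ψ → ~~χ)) = 1 − |0.73 − 0.68| = 1 − 0.05 = 0.95
~(χ ↔ (φ ↔ ~(ψ → ~~χ))) = 1 − 0.95 = 0.05
~(χ ↔ (φ ↔ ~(ψ → ~~χ))) → χ = min(1, 1 − 0.05 + 0.73) = min(1, 1.68) = 1.00
ψ ∨ (~(χ ↔ (φ ↔ ~(ψ → ~~χ))) → χ) = max(0.17, 1.00) = 1.00
~ψ ↔ (ψ ∨ (~(χ ↔ (φ ↔ ~(ψ → ~~χ))) → χ)) = 1 − |0.83 − 1.00| = 1 − 0.17 = 0.83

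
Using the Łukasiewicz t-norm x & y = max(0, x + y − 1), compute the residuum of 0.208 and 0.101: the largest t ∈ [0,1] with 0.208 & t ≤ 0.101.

0.893

The residuum of the Łukasiewicz t-norm gives the supremum: min(1, 1 − 0.208 + 0.101).
1 − 0.208 + 0.101 = 0.893, so t = min(1, 0.893) = 0.893.
Check: 0.208 & 0.893 = max(0, 0.101) = 0.101 ≤ 0.101.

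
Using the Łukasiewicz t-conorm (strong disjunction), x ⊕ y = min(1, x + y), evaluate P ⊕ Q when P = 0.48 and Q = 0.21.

0.69

P ⊕ Q = min(1, 0.48 + 0.21) = min(1, 0.69) = 0.69
For comparison, the Gödel t-conorm max(x, y) would give 0.48.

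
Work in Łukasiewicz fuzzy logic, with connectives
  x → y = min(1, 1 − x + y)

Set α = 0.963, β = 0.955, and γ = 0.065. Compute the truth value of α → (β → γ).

0.147

β → γ = min(1, 1 − 0.955 + 0.065) = min(1, 0.110) = 0.110
α → (β → γ) = min(1, 1 − 0.963 + 0.110) = min(1, 0.147) = 0.147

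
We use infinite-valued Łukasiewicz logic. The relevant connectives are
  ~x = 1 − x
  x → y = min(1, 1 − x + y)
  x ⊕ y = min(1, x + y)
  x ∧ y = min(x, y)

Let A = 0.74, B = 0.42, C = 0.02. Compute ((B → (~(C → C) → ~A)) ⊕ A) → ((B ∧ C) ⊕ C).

0.04

C → C = min(1, 1 − 0.02 + 0.02) = min(1, 1.00) = 1.00
~(C → C) = 1 − 1.00 = 0.00
~A = 1 − 0.74 = 0.26
~(C → C) → ~A = min(1, 1 − 0.00 + 0.26) = min(1, 1.26) = 1.00
B → (~(C → C) → ~A) = min(1, 1 − 0.42 + 1.00) = min(1, 1.58) = 1.00
(B → (~(C → C) → ~A)) ⊕ A = min(1, 1.00 + 0.74) = min(1, 1.74) = 1.00
B ∧ C = min(0.42, 0.02) = 0.02
(B ∧ C) ⊕ C = min(1, 0.02 + 0.02) = min(1, 0.04) = 0.04
((B → (~(C → C) → ~A)) ⊕ A) → ((B ∧ C) ⊕ C) = min(1, 1 − 1.00 + 0.04) = min(1, 0.04) = 0.04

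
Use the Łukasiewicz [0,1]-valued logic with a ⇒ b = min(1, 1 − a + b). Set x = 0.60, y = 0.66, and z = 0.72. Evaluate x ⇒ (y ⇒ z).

1.00

y ⇒ z = min(1, 1 − 0.66 + 0.72) = min(1, 1.06) = 1.00
x ⇒ (y ⇒ z) = min(1, 1 − 0.60 + 1.00) = min(1, 1.40) = 1.00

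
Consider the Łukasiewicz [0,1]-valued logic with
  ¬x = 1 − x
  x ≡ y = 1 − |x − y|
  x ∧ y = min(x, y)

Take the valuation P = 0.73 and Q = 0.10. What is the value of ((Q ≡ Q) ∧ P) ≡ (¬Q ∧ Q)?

Q ≡ Q = 1 − |0.10 − 0.10| = 1 − 0.00 = 1.00
(Q ≡ Q) ∧ P = min(1.00, 0.73) = 0.73
¬Q = 1 − 0.10 = 0.90
¬Q ∧ Q = min(0.90, 0.10) = 0.10
((Q ≡ Q) ∧ P) ≡ (¬Q ∧ Q) = 1 − |0.73 − 0.10| = 1 − 0.63 = 0.37

0.37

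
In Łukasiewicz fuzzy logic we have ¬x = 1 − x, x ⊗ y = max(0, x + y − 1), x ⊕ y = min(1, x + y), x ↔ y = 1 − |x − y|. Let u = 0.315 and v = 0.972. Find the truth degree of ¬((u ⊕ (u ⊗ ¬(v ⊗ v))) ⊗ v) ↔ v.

v ⊗ v = max(0, 0.972 + 0.972 − 1) = max(0, 0.944) = 0.944
¬(v ⊗ v) = 1 − 0.944 = 0.056
u ⊗ ¬(v ⊗ v) = max(0, 0.315 + 0.056 − 1) = max(0, -0.629) = 0.000
u ⊕ (u ⊗ ¬(v ⊗ v)) = min(1, 0.315 + 0.000) = min(1, 0.315) = 0.315
(u ⊕ (u ⊗ ¬(v ⊗ v))) ⊗ v = max(0, 0.315 + 0.972 − 1) = max(0, 0.287) = 0.287
¬((u ⊕ (u ⊗ ¬(v ⊗ v))) ⊗ v) = 1 − 0.287 = 0.713
¬((u ⊕ (u ⊗ ¬(v ⊗ v))) ⊗ v) ↔ v = 1 − |0.713 − 0.972| = 1 − 0.259 = 0.741

0.741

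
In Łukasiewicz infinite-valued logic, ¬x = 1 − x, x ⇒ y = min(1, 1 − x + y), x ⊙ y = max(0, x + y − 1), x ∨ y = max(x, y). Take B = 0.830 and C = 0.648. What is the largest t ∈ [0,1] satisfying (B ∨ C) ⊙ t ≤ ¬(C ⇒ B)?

B ∨ C = max(0.830, 0.648) = 0.830
So the left factor is B ∨ C = 0.830.
C ⇒ B = min(1, 1 − 0.648 + 0.830) = min(1, 1.182) = 1.000
¬(C ⇒ B) = 1 − 1.000 = 0.000
So the right-hand bound is ¬(C ⇒ B) = 0.000.
The residuum of the Łukasiewicz t-norm gives the supremum: min(1, 1 − 0.830 + 0.000).
1 − 0.830 + 0.000 = 0.170, so t = min(1, 0.170) = 0.170.
Check: 0.830 ⊙ 0.170 = max(0, 0.000) = 0.000 ≤ 0.000.

0.170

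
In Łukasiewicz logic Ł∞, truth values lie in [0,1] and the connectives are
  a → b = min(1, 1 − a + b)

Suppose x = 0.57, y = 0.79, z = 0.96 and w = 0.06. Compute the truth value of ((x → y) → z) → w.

0.10

x → y = min(1, 1 − 0.57 + 0.79) = min(1, 1.22) = 1.00
(x → y) → z = min(1, 1 − 1.00 + 0.96) = min(1, 0.96) = 0.96
((x → y) → z) → w = min(1, 1 − 0.96 + 0.06) = min(1, 0.10) = 0.10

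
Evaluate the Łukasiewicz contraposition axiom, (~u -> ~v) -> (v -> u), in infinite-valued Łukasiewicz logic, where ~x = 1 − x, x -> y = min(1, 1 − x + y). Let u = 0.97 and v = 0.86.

~u = 1 − 0.97 = 0.03
~v = 1 − 0.86 = 0.14
~u -> ~v = min(1, 1 − 0.03 + 0.14) = min(1, 1.11) = 1.00
v -> u = min(1, 1 − 0.86 + 0.97) = min(1, 1.11) = 1.00
(~u -> ~v) -> (v -> u) = min(1, 1 − 1.00 + 1.00) = min(1, 1.00) = 1.00
(As expected: an axiom of Ł∞, always 1.)

1.00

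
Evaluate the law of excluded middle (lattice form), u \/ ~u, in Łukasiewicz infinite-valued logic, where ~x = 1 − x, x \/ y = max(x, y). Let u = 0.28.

0.72

~u = 1 − 0.28 = 0.72
u \/ ~u = max(0.28, 0.72) = 0.72
(The value 0.72 < 1 shows this instance is not satisfied; not a Ł∞-tautology — its value is max(a, 1−a).)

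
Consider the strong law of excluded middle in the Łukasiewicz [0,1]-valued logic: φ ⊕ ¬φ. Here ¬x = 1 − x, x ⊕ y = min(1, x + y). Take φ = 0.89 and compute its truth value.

1.00

¬φ = 1 − 0.89 = 0.11
φ ⊕ ¬φ = min(1, 0.89 + 0.11) = min(1, 1.00) = 1.00
(As expected: always 1 in Ł∞ since a ⊕ (1−a) = 1.)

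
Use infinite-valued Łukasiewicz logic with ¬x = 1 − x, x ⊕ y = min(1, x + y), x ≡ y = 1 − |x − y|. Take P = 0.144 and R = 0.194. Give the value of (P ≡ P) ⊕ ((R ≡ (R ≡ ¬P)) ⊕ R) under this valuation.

1.000

P ≡ P = 1 − |0.144 − 0.144| = 1 − 0.000 = 1.000
¬P = 1 − 0.144 = 0.856
R ≡ ¬P = 1 − |0.194 − 0.856| = 1 − 0.662 = 0.338
R ≡ (R ≡ ¬P) = 1 − |0.194 − 0.338| = 1 − 0.144 = 0.856
(R ≡ (R ≡ ¬P)) ⊕ R = min(1, 0.856 + 0.194) = min(1, 1.050) = 1.000
(P ≡ P) ⊕ ((R ≡ (R ≡ ¬P)) ⊕ R) = min(1, 1.000 + 1.000) = min(1, 2.000) = 1.000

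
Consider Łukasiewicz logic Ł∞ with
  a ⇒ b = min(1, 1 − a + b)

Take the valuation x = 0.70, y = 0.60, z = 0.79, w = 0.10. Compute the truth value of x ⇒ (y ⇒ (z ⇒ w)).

z ⇒ w = min(1, 1 − 0.79 + 0.10) = min(1, 0.31) = 0.31
y ⇒ (z ⇒ w) = min(1, 1 − 0.60 + 0.31) = min(1, 0.71) = 0.71
x ⇒ (y ⇒ (z ⇒ w)) = min(1, 1 − 0.70 + 0.71) = min(1, 1.01) = 1.00

1.00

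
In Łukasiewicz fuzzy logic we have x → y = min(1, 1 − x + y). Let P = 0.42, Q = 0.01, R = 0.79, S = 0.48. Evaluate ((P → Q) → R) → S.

P → Q = min(1, 1 − 0.42 + 0.01) = min(1, 0.59) = 0.59
(P → Q) → R = min(1, 1 − 0.59 + 0.79) = min(1, 1.20) = 1.00
((P → Q) → R) → S = min(1, 1 − 1.00 + 0.48) = min(1, 0.48) = 0.48

0.48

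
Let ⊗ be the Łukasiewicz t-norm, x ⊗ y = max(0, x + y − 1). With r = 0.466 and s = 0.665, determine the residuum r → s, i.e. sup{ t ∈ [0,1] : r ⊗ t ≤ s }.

1.000

The residuum of the Łukasiewicz t-norm gives the supremum: min(1, 1 − 0.466 + 0.665).
1 − 0.466 + 0.665 = 1.199, so t = min(1, 1.199) = 1.000.
Check: 0.466 ⊗ 1.000 = max(0, 0.466) = 0.466 ≤ 0.665.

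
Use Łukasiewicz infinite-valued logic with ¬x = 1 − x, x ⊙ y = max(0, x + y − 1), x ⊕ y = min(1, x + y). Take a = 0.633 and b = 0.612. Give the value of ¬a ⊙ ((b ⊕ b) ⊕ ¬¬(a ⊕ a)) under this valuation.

0.367

¬a = 1 − 0.633 = 0.367
b ⊕ b = min(1, 0.612 + 0.612) = min(1, 1.224) = 1.000
a ⊕ a = min(1, 0.633 + 0.633) = min(1, 1.266) = 1.000
¬(a ⊕ a) = 1 − 1.000 = 0.000
¬¬(a ⊕ a) = 1 − 0.000 = 1.000
(b ⊕ b) ⊕ ¬¬(a ⊕ a) = min(1, 1.000 + 1.000) = min(1, 2.000) = 1.000
¬a ⊙ ((b ⊕ b) ⊕ ¬¬(a ⊕ a)) = max(0, 0.367 + 1.000 − 1) = max(0, 0.367) = 0.367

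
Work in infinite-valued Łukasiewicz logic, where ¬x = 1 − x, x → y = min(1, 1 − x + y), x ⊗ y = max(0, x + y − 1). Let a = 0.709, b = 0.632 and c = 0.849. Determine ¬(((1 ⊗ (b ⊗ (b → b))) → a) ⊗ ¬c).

0.849

b → b = min(1, 1 − 0.632 + 0.632) = min(1, 1.000) = 1.000
b ⊗ (b → b) = max(0, 0.632 + 1.000 − 1) = max(0, 0.632) = 0.632
1 ⊗ (b ⊗ (b → b)) = max(0, 1.000 + 0.632 − 1) = max(0, 0.632) = 0.632
(1 ⊗ (b ⊗ (b → b))) → a = min(1, 1 − 0.632 + 0.709) = min(1, 1.077) = 1.000
¬c = 1 − 0.849 = 0.151
((1 ⊗ (b ⊗ (b → b))) → a) ⊗ ¬c = max(0, 1.000 + 0.151 − 1) = max(0, 0.151) = 0.151
¬(((1 ⊗ (b ⊗ (b → b))) → a) ⊗ ¬c) = 1 − 0.151 = 0.849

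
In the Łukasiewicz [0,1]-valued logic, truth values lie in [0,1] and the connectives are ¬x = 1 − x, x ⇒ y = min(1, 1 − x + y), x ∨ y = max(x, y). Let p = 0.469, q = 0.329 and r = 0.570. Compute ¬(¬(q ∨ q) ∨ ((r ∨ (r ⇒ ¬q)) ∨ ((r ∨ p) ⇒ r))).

0.000

q ∨ q = max(0.329, 0.329) = 0.329
¬(q ∨ q) = 1 − 0.329 = 0.671
¬q = 1 − 0.329 = 0.671
r ⇒ ¬q = min(1, 1 − 0.570 + 0.671) = min(1, 1.101) = 1.000
r ∨ (r ⇒ ¬q) = max(0.570, 1.000) = 1.000
r ∨ p = max(0.570, 0.469) = 0.570
(r ∨ p) ⇒ r = min(1, 1 − 0.570 + 0.570) = min(1, 1.000) = 1.000
(r ∨ (r ⇒ ¬q)) ∨ ((r ∨ p) ⇒ r) = max(1.000, 1.000) = 1.000
¬(q ∨ q) ∨ ((r ∨ (r ⇒ ¬q)) ∨ ((r ∨ p) ⇒ r)) = max(0.671, 1.000) = 1.000
¬(¬(q ∨ q) ∨ ((r ∨ (r ⇒ ¬q)) ∨ ((r ∨ p) ⇒ r))) = 1 − 1.000 = 0.000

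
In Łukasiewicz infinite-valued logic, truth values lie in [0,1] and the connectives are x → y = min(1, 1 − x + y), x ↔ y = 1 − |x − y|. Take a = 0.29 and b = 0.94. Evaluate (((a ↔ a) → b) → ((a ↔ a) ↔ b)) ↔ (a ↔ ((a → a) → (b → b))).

a ↔ a = 1 − |0.29 − 0.29| = 1 − 0.00 = 1.00
(a ↔ a) → b = min(1, 1 − 1.00 + 0.94) = min(1, 0.94) = 0.94
(a ↔ a) ↔ b = 1 − |1.00 − 0.94| = 1 − 0.06 = 0.94
((a ↔ a) → b) → ((a ↔ a) ↔ b) = min(1, 1 − 0.94 + 0.94) = min(1, 1.00) = 1.00
a → a = min(1, 1 − 0.29 + 0.29) = min(1, 1.00) = 1.00
b → b = min(1, 1 − 0.94 + 0.94) = min(1, 1.00) = 1.00
(a → a) → (b → b) = min(1, 1 − 1.00 + 1.00) = min(1, 1.00) = 1.00
a ↔ ((a → a) → (b → b)) = 1 − |0.29 − 1.00| = 1 − 0.71 = 0.29
(((a ↔ a) → b) → ((a ↔ a) ↔ b)) ↔ (a ↔ ((a → a) → (b → b))) = 1 − |1.00 − 0.29| = 1 − 0.71 = 0.29

0.29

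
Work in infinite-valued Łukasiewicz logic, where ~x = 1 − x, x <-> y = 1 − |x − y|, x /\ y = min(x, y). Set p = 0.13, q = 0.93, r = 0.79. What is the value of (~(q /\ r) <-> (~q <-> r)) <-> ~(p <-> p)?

q /\ r = min(0.93, 0.79) = 0.79
~(q /\ r) = 1 − 0.79 = 0.21
~q = 1 − 0.93 = 0.07
~q <-> r = 1 − |0.07 − 0.79| = 1 − 0.72 = 0.28
~(q /\ r) <-> (~q <-> r) = 1 − |0.21 − 0.28| = 1 − 0.07 = 0.93
p <-> p = 1 − |0.13 − 0.13| = 1 − 0.00 = 1.00
~(p <-> p) = 1 − 1.00 = 0.00
(~(q /\ r) <-> (~q <-> r)) <-> ~(p <-> p) = 1 − |0.93 − 0.00| = 1 − 0.93 = 0.07

0.07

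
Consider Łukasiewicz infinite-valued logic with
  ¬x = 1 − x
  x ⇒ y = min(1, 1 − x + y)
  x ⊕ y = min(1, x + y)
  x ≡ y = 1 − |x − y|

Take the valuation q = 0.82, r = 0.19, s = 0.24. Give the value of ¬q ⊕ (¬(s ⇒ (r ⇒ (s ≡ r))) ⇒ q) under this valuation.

1.00

¬q = 1 − 0.82 = 0.18
s ≡ r = 1 − |0.24 − 0.19| = 1 − 0.05 = 0.95
r ⇒ (s ≡ r) = min(1, 1 − 0.19 + 0.95) = min(1, 1.76) = 1.00
s ⇒ (r ⇒ (s ≡ r)) = min(1, 1 − 0.24 + 1.00) = min(1, 1.76) = 1.00
¬(s ⇒ (r ⇒ (s ≡ r))) = 1 − 1.00 = 0.00
¬(s ⇒ (r ⇒ (s ≡ r))) ⇒ q = min(1, 1 − 0.00 + 0.82) = min(1, 1.82) = 1.00
¬q ⊕ (¬(s ⇒ (r ⇒ (s ≡ r))) ⇒ q) = min(1, 0.18 + 1.00) = min(1, 1.18) = 1.00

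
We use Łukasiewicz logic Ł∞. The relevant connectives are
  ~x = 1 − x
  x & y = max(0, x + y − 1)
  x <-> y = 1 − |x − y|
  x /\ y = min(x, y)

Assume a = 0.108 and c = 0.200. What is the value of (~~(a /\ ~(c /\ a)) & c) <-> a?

0.892

c /\ a = min(0.200, 0.108) = 0.108
~(c /\ a) = 1 − 0.108 = 0.892
a /\ ~(c /\ a) = min(0.108, 0.892) = 0.108
~(a /\ ~(c /\ a)) = 1 − 0.108 = 0.892
~~(a /\ ~(c /\ a)) = 1 − 0.892 = 0.108
~~(a /\ ~(c /\ a)) & c = max(0, 0.108 + 0.200 − 1) = max(0, -0.692) = 0.000
(~~(a /\ ~(c /\ a)) & c) <-> a = 1 − |0.000 − 0.108| = 1 − 0.108 = 0.892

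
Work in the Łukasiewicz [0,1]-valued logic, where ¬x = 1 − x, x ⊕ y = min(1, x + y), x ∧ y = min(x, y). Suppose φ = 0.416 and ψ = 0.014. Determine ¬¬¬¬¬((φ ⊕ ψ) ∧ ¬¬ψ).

φ ⊕ ψ = min(1, 0.416 + 0.014) = min(1, 0.430) = 0.430
¬ψ = 1 − 0.014 = 0.986
¬¬ψ = 1 − 0.986 = 0.014
(φ ⊕ ψ) ∧ ¬¬ψ = min(0.430, 0.014) = 0.014
¬((φ ⊕ ψ) ∧ ¬¬ψ) = 1 − 0.014 = 0.986
¬¬((φ ⊕ ψ) ∧ ¬¬ψ) = 1 − 0.986 = 0.014
¬¬¬((φ ⊕ ψ) ∧ ¬¬ψ) = 1 − 0.014 = 0.986
¬¬¬¬((φ ⊕ ψ) ∧ ¬¬ψ) = 1 − 0.986 = 0.014
¬¬¬¬¬((φ ⊕ ψ) ∧ ¬¬ψ) = 1 − 0.014 = 0.986

0.986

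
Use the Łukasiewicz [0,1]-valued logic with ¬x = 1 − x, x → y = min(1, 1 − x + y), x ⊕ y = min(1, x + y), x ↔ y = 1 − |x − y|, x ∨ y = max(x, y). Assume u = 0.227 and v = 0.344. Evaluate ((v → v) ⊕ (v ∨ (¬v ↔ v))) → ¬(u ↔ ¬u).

v → v = min(1, 1 − 0.344 + 0.344) = min(1, 1.000) = 1.000
¬v = 1 − 0.344 = 0.656
¬v ↔ v = 1 − |0.656 − 0.344| = 1 − 0.312 = 0.688
v ∨ (¬v ↔ v) = max(0.344, 0.688) = 0.688
(v → v) ⊕ (v ∨ (¬v ↔ v)) = min(1, 1.000 + 0.688) = min(1, 1.688) = 1.000
¬u = 1 − 0.227 = 0.773
u ↔ ¬u = 1 − |0.227 − 0.773| = 1 − 0.546 = 0.454
¬(u ↔ ¬u) = 1 − 0.454 = 0.546
((v → v) ⊕ (v ∨ (¬v ↔ v))) → ¬(u ↔ ¬u) = min(1, 1 − 1.000 + 0.546) = min(1, 0.546) = 0.546

0.546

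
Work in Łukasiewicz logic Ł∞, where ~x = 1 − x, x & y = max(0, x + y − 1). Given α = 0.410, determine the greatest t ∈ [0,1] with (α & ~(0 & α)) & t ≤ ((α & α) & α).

0.590

0 & α = max(0, 0.000 + 0.410 − 1) = max(0, -0.590) = 0.000
~(0 & α) = 1 − 0.000 = 1.000
α & ~(0 & α) = max(0, 0.410 + 1.000 − 1) = max(0, 0.410) = 0.410
So the left factor is α & ~(0 & α) = 0.410.
α & α = max(0, 0.410 + 0.410 − 1) = max(0, -0.180) = 0.000
(α & α) & α = max(0, 0.000 + 0.410 − 1) = max(0, -0.590) = 0.000
So the right-hand bound is (α & α) & α = 0.000.
The residuum of the Łukasiewicz t-norm gives the supremum: min(1, 1 − 0.410 + 0.000).
1 − 0.410 + 0.000 = 0.590, so t = min(1, 0.590) = 0.590.
Check: 0.410 & 0.590 = max(0, 0.000) = 0.000 ≤ 0.000.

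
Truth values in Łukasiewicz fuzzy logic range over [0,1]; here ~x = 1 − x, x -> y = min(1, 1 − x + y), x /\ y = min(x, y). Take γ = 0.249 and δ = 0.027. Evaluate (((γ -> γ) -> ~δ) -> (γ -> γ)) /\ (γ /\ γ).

0.249

γ -> γ = min(1, 1 − 0.249 + 0.249) = min(1, 1.000) = 1.000
~δ = 1 − 0.027 = 0.973
(γ -> γ) -> ~δ = min(1, 1 − 1.000 + 0.973) = min(1, 0.973) = 0.973
((γ -> γ) -> ~δ) -> (γ -> γ) = min(1, 1 − 0.973 + 1.000) = min(1, 1.027) = 1.000
γ /\ γ = min(0.249, 0.249) = 0.249
(((γ -> γ) -> ~δ) -> (γ -> γ)) /\ (γ /\ γ) = min(1.000, 0.249) = 0.249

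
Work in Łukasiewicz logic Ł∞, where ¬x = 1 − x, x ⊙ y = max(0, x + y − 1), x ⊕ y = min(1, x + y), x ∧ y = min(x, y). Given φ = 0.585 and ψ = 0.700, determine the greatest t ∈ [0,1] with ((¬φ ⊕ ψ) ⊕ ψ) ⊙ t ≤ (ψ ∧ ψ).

¬φ = 1 − 0.585 = 0.415
¬φ ⊕ ψ = min(1, 0.415 + 0.700) = min(1, 1.115) = 1.000
(¬φ ⊕ ψ) ⊕ ψ = min(1, 1.000 + 0.700) = min(1, 1.700) = 1.000
So the left factor is (¬φ ⊕ ψ) ⊕ ψ = 1.000.
ψ ∧ ψ = min(0.700, 0.700) = 0.700
So the right-hand bound is ψ ∧ ψ = 0.700.
The residuum of the Łukasiewicz t-norm gives the supremum: min(1, 1 − 1.000 + 0.700).
1 − 1.000 + 0.700 = 0.700, so t = min(1, 0.700) = 0.700.
Check: 1.000 ⊙ 0.700 = max(0, 0.700) = 0.700 ≤ 0.700.

0.700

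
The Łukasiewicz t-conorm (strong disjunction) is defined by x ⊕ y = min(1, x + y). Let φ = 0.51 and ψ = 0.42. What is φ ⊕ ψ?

φ ⊕ ψ = min(1, 0.51 + 0.42) = min(1, 0.93) = 0.93
For comparison, the Gödel t-conorm max(x, y) would give 0.51.

0.93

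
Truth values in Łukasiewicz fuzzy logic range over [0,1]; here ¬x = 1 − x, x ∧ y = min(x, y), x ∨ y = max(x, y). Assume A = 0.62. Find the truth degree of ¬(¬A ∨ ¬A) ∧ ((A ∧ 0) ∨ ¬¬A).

¬A = 1 − 0.62 = 0.38
¬A ∨ ¬A = max(0.38, 0.38) = 0.38
¬(¬A ∨ ¬A) = 1 − 0.38 = 0.62
A ∧ 0 = min(0.62, 0.00) = 0.00
¬¬A = 1 − 0.38 = 0.62
(A ∧ 0) ∨ ¬¬A = max(0.00, 0.62) = 0.62
¬(¬A ∨ ¬A) ∧ ((A ∧ 0) ∨ ¬¬A) = min(0.62, 0.62) = 0.62

0.62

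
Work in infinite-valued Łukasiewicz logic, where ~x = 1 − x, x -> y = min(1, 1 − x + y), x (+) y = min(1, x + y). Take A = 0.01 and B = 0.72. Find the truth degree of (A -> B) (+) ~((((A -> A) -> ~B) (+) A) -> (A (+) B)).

A -> B = min(1, 1 − 0.01 + 0.72) = min(1, 1.71) = 1.00
A -> A = min(1, 1 − 0.01 + 0.01) = min(1, 1.00) = 1.00
~B = 1 − 0.72 = 0.28
(A -> A) -> ~B = min(1, 1 − 1.00 + 0.28) = min(1, 0.28) = 0.28
((A -> A) -> ~B) (+) A = min(1, 0.28 + 0.01) = min(1, 0.29) = 0.29
A (+) B = min(1, 0.01 + 0.72) = min(1, 0.73) = 0.73
(((A -> A) -> ~B) (+) A) -> (A (+) B) = min(1, 1 − 0.29 + 0.73) = min(1, 1.44) = 1.00
~((((A -> A) -> ~B) (+) A) -> (A (+) B)) = 1 − 1.00 = 0.00
(A -> B) (+) ~((((A -> A) -> ~B) (+) A) -> (A (+) B)) = min(1, 1.00 + 0.00) = min(1, 1.00) = 1.00

1.00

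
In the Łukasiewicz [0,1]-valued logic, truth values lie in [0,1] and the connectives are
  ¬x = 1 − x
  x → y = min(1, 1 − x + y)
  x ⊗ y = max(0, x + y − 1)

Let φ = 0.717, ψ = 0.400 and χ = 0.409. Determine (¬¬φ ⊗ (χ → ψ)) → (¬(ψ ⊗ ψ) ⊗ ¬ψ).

¬φ = 1 − 0.717 = 0.283
¬¬φ = 1 − 0.283 = 0.717
χ → ψ = min(1, 1 − 0.409 + 0.400) = min(1, 0.991) = 0.991
¬¬φ ⊗ (χ → ψ) = max(0, 0.717 + 0.991 − 1) = max(0, 0.708) = 0.708
ψ ⊗ ψ = max(0, 0.400 + 0.400 − 1) = max(0, -0.200) = 0.000
¬(ψ ⊗ ψ) = 1 − 0.000 = 1.000
¬ψ = 1 − 0.400 = 0.600
¬(ψ ⊗ ψ) ⊗ ¬ψ = max(0, 1.000 + 0.600 − 1) = max(0, 0.600) = 0.600
(¬¬φ ⊗ (χ → ψ)) → (¬(ψ ⊗ ψ) ⊗ ¬ψ) = min(1, 1 − 0.708 + 0.600) = min(1, 0.892) = 0.892

0.892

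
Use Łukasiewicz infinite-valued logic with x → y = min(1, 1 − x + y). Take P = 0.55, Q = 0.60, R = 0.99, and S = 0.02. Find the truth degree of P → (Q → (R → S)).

0.88

R → S = min(1, 1 − 0.99 + 0.02) = min(1, 0.03) = 0.03
Q → (R → S) = min(1, 1 − 0.60 + 0.03) = min(1, 0.43) = 0.43
P → (Q → (R → S)) = min(1, 1 − 0.55 + 0.43) = min(1, 0.88) = 0.88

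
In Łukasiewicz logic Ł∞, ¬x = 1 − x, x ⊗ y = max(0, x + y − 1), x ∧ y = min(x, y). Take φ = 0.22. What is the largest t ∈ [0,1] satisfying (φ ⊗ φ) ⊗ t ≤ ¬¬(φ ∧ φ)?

φ ⊗ φ = max(0, 0.22 + 0.22 − 1) = max(0, -0.56) = 0.00
So the left factor is φ ⊗ φ = 0.00.
φ ∧ φ = min(0.22, 0.22) = 0.22
¬(φ ∧ φ) = 1 − 0.22 = 0.78
¬¬(φ ∧ φ) = 1 − 0.78 = 0.22
So the right-hand bound is ¬¬(φ ∧ φ) = 0.22.
The residuum of the Łukasiewicz t-norm gives the supremum: min(1, 1 − 0.00 + 0.22).
1 − 0.00 + 0.22 = 1.22, so t = min(1, 1.22) = 1.00.
Check: 0.00 ⊗ 1.00 = max(0, 0.00) = 0.00 ≤ 0.22.

1.00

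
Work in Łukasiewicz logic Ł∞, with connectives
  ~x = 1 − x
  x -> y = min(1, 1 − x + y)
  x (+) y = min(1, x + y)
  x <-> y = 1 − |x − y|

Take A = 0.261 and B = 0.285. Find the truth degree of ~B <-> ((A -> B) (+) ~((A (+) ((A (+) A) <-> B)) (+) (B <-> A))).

~B = 1 − 0.285 = 0.715
A -> B = min(1, 1 − 0.261 + 0.285) = min(1, 1.024) = 1.000
A (+) A = min(1, 0.261 + 0.261) = min(1, 0.522) = 0.522
(A (+) A) <-> B = 1 − |0.522 − 0.285| = 1 − 0.237 = 0.763
A (+) ((A (+) A) <-> B) = min(1, 0.261 + 0.763) = min(1, 1.024) = 1.000
B <-> A = 1 − |0.285 − 0.261| = 1 − 0.024 = 0.976
(A (+) ((A (+) A) <-> B)) (+) (B <-> A) = min(1, 1.000 + 0.976) = min(1, 1.976) = 1.000
~((A (+) ((A (+) A) <-> B)) (+) (B <-> A)) = 1 − 1.000 = 0.000
(A -> B) (+) ~((A (+) ((A (+) A) <-> B)) (+) (B <-> A)) = min(1, 1.000 + 0.000) = min(1, 1.000) = 1.000
~B <-> ((A -> B) (+) ~((A (+) ((A (+) A) <-> B)) (+) (B <-> A))) = 1 − |0.715 − 1.000| = 1 − 0.285 = 0.715

0.715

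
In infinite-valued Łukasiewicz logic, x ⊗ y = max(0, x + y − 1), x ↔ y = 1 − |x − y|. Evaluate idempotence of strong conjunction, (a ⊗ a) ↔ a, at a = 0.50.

0.50

a ⊗ a = max(0, 0.50 + 0.50 − 1) = max(0, 0.00) = 0.00
(a ⊗ a) ↔ a = 1 − |0.00 − 0.50| = 1 − 0.50 = 0.50
(The value 0.50 < 1 shows this instance is not satisfied; fails in Ł∞ since a ⊗ a = max(0, 2a−1) ≠ a in general.)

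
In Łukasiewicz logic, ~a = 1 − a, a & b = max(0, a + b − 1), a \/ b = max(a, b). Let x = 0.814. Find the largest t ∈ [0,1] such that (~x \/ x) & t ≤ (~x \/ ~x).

0.372

~x = 1 − 0.814 = 0.186
~x \/ x = max(0.186, 0.814) = 0.814
So the left factor is ~x \/ x = 0.814.
~x \/ ~x = max(0.186, 0.186) = 0.186
So the right-hand bound is ~x \/ ~x = 0.186.
The residuum of the Łukasiewicz t-norm gives the supremum: min(1, 1 − 0.814 + 0.186).
1 − 0.814 + 0.186 = 0.372, so t = min(1, 0.372) = 0.372.
Check: 0.814 & 0.372 = max(0, 0.186) = 0.186 ≤ 0.186.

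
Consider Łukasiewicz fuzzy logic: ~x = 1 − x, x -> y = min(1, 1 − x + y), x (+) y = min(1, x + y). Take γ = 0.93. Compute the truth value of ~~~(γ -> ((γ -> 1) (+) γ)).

0.00

γ -> 1 = min(1, 1 − 0.93 + 1.00) = min(1, 1.07) = 1.00
(γ -> 1) (+) γ = min(1, 1.00 + 0.93) = min(1, 1.93) = 1.00
γ -> ((γ -> 1) (+) γ) = min(1, 1 − 0.93 + 1.00) = min(1, 1.07) = 1.00
~(γ -> ((γ -> 1) (+) γ)) = 1 − 1.00 = 0.00
~~(γ -> ((γ -> 1) (+) γ)) = 1 − 0.00 = 1.00
~~~(γ -> ((γ -> 1) (+) γ)) = 1 − 1.00 = 0.00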